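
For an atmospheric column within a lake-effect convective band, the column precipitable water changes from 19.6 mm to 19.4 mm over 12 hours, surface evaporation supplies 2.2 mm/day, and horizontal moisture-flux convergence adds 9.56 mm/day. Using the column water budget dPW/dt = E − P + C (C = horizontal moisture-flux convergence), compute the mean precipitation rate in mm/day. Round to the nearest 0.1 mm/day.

dPW/dt = (19.4 − 19.6) mm / (12/24 day) = -0.400 mm/day.
P = E + C − dPW/dt = 2.2 + (9.56) − (-0.400) = 12.2 mm/day.

P ≈ 12.2 mm/day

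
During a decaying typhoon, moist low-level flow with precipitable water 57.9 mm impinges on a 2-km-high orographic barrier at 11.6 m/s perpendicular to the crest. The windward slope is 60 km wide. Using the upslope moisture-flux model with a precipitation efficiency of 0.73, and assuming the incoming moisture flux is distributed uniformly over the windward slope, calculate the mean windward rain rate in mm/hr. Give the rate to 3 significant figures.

R ≈ 29.4 mm/hr

Incoming column moisture flux per unit ridge length: F = V × PW = 11.6 × 57.9 = 671.64 mm·m/s.
Spread over the 60 km slope with efficiency ε = 0.73: R = ε·F/W = 0.73 × 671.64 / 60000 m = 8.172e-03 mm/s.
R = 8.172e-03 × 3600 = 29.4 mm/hr.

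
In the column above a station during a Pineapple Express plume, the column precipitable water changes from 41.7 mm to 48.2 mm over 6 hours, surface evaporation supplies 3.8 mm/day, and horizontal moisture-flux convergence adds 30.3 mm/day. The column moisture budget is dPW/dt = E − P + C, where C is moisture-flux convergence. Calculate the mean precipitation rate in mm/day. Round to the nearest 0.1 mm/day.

dPW/dt = (48.2 − 41.7) mm / (6/24 day) = +26.000 mm/day.
P = E + C − dPW/dt = 3.8 + (30.3) − (+26.000) = 8.1 mm/day.

P ≈ 8.1 mm/day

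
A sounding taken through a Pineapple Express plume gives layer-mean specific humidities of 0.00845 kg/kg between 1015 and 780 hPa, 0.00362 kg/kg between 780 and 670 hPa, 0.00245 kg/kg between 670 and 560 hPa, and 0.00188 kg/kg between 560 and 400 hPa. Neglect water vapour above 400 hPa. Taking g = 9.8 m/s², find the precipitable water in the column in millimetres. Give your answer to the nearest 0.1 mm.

PW ≈ 30.1 mm

Precipitable water is the column-integrated vapour mass per unit area: PW = (1/g) Σ q̄ Δp, with q in kg/kg and Δp in Pa (1 kg/m² of water = 1 mm).
Layer 1015–780 hPa: Δp = 235 hPa = 23500 Pa, q̄ = 0.00845 kg/kg → 0.00845 × 23500 / 9.8 = 20.26 mm
Layer 780–670 hPa: Δp = 110 hPa = 11000 Pa, q̄ = 0.00362 kg/kg → 0.00362 × 11000 / 9.8 = 4.06 mm
Layer 670–560 hPa: Δp = 110 hPa = 11000 Pa, q̄ = 0.00245 kg/kg → 0.00245 × 11000 / 9.8 = 2.75 mm
Layer 560–400 hPa: Δp = 160 hPa = 16000 Pa, q̄ = 0.00188 kg/kg → 0.00188 × 16000 / 9.8 = 3.07 mm
PW = 20.26 + 4.06 + 2.75 + 3.07 = 30.14 ≈ 30.1 mm.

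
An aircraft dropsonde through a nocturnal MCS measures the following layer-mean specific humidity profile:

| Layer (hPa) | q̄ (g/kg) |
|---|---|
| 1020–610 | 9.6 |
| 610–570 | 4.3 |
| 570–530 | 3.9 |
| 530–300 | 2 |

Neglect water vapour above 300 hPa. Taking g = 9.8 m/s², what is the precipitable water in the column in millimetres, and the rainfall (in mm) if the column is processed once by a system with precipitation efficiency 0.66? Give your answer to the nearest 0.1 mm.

PW ≈ 48.2 mm; rainfall ≈ 31.8 mm

Precipitable water is the column-integrated vapour mass per unit area: PW = (1/g) Σ q̄ Δp, with q in kg/kg and Δp in Pa (1 kg/m² of water = 1 mm).
Layer 1020–610 hPa: Δp = 410 hPa = 41000 Pa, q̄ = 0.0096 kg/kg → 0.0096 × 41000 / 9.8 = 40.16 mm
Layer 610–570 hPa: Δp = 40 hPa = 4000 Pa, q̄ = 0.0043 kg/kg → 0.0043 × 4000 / 9.8 = 1.76 mm
Layer 570–530 hPa: Δp = 40 hPa = 4000 Pa, q̄ = 0.0039 kg/kg → 0.0039 × 4000 / 9.8 = 1.59 mm
Layer 530–300 hPa: Δp = 230 hPa = 23000 Pa, q̄ = 0.002 kg/kg → 0.002 × 23000 / 9.8 = 4.69 mm
PW = 40.16 + 1.76 + 1.59 + 4.69 = 48.20 ≈ 48.2 mm.
Rainfall = ε × PW = 0.66 × 48.2 = 31.8 mm.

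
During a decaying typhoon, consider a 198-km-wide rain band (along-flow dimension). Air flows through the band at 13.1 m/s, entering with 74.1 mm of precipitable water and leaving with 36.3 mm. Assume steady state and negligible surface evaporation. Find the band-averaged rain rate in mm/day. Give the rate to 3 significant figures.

Column moisture flux per unit crosswind length is F = V × PW.
Inflow: F_in = 13.1 × 74.1 = 970.71 mm·m/s
Outflow: F_out = 13.1 × 36.3 = 475.53 mm·m/s
Steady-state rate R = (F_in − F_out)/L = (970.71 − 475.53) / 198000 m = 2.501e-03 mm/s.
R = 2.501e-03 × 3600 × 24 = 216 mm/day.

R ≈ 216 mm/day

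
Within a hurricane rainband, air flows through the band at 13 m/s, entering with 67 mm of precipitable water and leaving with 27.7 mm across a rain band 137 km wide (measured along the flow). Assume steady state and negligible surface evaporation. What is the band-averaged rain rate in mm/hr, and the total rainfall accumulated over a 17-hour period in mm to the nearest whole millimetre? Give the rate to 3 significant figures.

Column moisture flux per unit crosswind length is F = V × PW.
Inflow: F_in = 13 × 67 = 871 mm·m/s
Outflow: F_out = 13 × 27.7 = 360.1 mm·m/s
Steady-state rate R = (F_in − F_out)/L = (871 − 360.1) / 137000 m = 3.729e-03 mm/s.
R = 3.729e-03 × 3600 = 13.4 mm/hr.
Over 17 h: total = 13.4 × 17 = 227.8 ≈ 228 mm.

R ≈ 13.4 mm/hr; total ≈ 228 mm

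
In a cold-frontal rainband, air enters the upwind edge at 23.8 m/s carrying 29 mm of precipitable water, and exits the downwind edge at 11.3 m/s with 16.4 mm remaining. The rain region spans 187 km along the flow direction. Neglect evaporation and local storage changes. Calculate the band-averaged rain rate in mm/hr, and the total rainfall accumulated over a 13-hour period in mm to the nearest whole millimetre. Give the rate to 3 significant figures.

R ≈ 9.72 mm/hr; total ≈ 126 mm

Column moisture flux per unit crosswind length is F = V × PW.
Inflow: F_in = 23.8 × 29 = 690.2 mm·m/s
Outflow: F_out = 11.3 × 16.4 = 185.32 mm·m/s
Steady-state rate R = (F_in − F_out)/L = (690.2 − 185.32) / 187000 m = 2.700e-03 mm/s.
R = 2.700e-03 × 3600 = 9.72 mm/hr.
Over 13 h: total = 9.72 × 13 = 126.36 ≈ 126 mm.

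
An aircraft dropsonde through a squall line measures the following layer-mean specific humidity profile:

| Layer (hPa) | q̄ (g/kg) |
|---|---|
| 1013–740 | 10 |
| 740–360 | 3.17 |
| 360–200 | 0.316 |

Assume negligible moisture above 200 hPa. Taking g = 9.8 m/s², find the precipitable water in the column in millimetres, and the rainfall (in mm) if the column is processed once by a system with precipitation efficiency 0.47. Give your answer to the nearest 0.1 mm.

PW ≈ 40.7 mm; rainfall ≈ 19.1 mm

Precipitable water is the column-integrated vapour mass per unit area: PW = (1/g) Σ q̄ Δp, with q in kg/kg and Δp in Pa (1 kg/m² of water = 1 mm).
Layer 1013–740 hPa: Δp = 273 hPa = 27300 Pa, q̄ = 0.01 kg/kg → 0.01 × 27300 / 9.8 = 27.86 mm
Layer 740–360 hPa: Δp = 380 hPa = 38000 Pa, q̄ = 0.00317 kg/kg → 0.00317 × 38000 / 9.8 = 12.29 mm
Layer 360–200 hPa: Δp = 160 hPa = 16000 Pa, q̄ = 0.000316 kg/kg → 0.000316 × 16000 / 9.8 = 0.52 mm
PW = 27.86 + 12.29 + 0.52 = 40.67 ≈ 40.7 mm.
Rainfall = ε × PW = 0.47 × 40.7 = 19.1 mm.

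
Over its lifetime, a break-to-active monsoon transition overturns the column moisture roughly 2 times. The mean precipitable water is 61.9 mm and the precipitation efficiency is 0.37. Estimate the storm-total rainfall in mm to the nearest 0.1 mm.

rainfall ≈ 45.8 mm

Each cycle deposits ε × PW = 0.37 × 61.9 = 22.903 mm.
Over 2 cycles: 2 × 22.903 = 45.8 mm.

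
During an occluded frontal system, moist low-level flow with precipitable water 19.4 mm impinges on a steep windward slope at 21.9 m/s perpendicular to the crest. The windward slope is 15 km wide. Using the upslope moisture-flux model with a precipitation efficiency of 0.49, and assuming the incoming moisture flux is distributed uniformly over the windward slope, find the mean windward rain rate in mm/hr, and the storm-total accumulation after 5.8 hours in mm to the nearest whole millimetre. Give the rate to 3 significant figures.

Incoming column moisture flux per unit ridge length: F = V × PW = 21.9 × 19.4 = 424.86 mm·m/s.
Spread over the 15 km slope with efficiency ε = 0.49: R = ε·F/W = 0.49 × 424.86 / 15000 m = 1.388e-02 mm/s.
R = 1.388e-02 × 3600 = 50.0 mm/hr.
Over 5.8 h: total = 50.0 × 5.8 = 290 mm.

R ≈ 50.0 mm/hr; total ≈ 290 mm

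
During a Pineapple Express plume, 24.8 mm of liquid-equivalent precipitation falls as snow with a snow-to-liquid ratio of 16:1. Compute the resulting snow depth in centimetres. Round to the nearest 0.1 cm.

Snow depth = liquid × ratio = 24.8 mm × 16 = 396.8 mm = 39.7 cm.

snow depth ≈ 39.7 cm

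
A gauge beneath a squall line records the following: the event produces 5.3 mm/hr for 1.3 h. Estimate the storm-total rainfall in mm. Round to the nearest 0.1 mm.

total ≈ 6.9 mm

Total = Σ Rᵢ Δtᵢ = 5.3 × 1.3
      = 6.89 = 6.9 mm.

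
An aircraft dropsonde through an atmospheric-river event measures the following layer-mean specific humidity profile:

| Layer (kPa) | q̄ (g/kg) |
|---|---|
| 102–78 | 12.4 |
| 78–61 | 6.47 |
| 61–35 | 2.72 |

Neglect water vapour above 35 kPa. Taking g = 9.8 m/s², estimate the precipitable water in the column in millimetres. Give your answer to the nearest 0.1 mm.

PW ≈ 48.8 mm

Precipitable water is the column-integrated vapour mass per unit area: PW = (1/g) Σ q̄ Δp, with q in kg/kg and Δp in Pa (1 kg/m² of water = 1 mm).
Layer 102–78 kPa: Δp = 240 hPa = 24000 Pa, q̄ = 0.0124 kg/kg → 0.0124 × 24000 / 9.8 = 30.37 mm
Layer 78–61 kPa: Δp = 170 hPa = 17000 Pa, q̄ = 0.00647 kg/kg → 0.00647 × 17000 / 9.8 = 11.22 mm
Layer 61–35 kPa: Δp = 260 hPa = 26000 Pa, q̄ = 0.00272 kg/kg → 0.00272 × 26000 / 9.8 = 7.22 mm
PW = 30.37 + 11.22 + 7.22 = 48.81 ≈ 48.8 mm.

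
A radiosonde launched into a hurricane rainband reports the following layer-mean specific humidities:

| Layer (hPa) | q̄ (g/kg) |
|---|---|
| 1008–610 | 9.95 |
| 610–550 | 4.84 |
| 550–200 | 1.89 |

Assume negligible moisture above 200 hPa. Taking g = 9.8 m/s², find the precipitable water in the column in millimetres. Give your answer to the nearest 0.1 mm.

PW ≈ 50.1 mm

Precipitable water is the column-integrated vapour mass per unit area: PW = (1/g) Σ q̄ Δp, with q in kg/kg and Δp in Pa (1 kg/m² of water = 1 mm).
Layer 1008–610 hPa: Δp = 398 hPa = 39800 Pa, q̄ = 0.00995 kg/kg → 0.00995 × 39800 / 9.8 = 40.41 mm
Layer 610–550 hPa: Δp = 60 hPa = 6000 Pa, q̄ = 0.00484 kg/kg → 0.00484 × 6000 / 9.8 = 2.96 mm
Layer 550–200 hPa: Δp = 350 hPa = 35000 Pa, q̄ = 0.00189 kg/kg → 0.00189 × 35000 / 9.8 = 6.75 mm
PW = 40.41 + 2.96 + 6.75 = 50.12 ≈ 50.1 mm.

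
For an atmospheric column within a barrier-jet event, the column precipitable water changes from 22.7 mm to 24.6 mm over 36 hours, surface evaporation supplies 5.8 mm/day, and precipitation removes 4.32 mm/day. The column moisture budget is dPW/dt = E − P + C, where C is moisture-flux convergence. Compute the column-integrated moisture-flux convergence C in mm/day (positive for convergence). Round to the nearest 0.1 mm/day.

C ≈ -0.2 mm/day

dPW/dt = (24.6 − 22.7) mm / (36/24 day) = +1.267 mm/day.
C = dPW/dt − E + P = (+1.267) − 5.8 + 4.32 = -0.2 mm/day.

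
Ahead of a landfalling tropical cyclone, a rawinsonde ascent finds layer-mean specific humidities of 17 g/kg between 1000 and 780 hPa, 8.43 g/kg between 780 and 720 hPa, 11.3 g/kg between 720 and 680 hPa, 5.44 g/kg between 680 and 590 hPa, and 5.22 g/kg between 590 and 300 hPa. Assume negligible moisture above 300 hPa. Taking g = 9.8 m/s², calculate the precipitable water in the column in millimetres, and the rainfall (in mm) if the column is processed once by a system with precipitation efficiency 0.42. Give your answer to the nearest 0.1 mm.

Precipitable water is the column-integrated vapour mass per unit area: PW = (1/g) Σ q̄ Δp, with q in kg/kg and Δp in Pa (1 kg/m² of water = 1 mm).
Layer 1000–780 hPa: Δp = 220 hPa = 22000 Pa, q̄ = 0.017 kg/kg → 0.017 × 22000 / 9.8 = 38.16 mm
Layer 780–720 hPa: Δp = 60 hPa = 6000 Pa, q̄ = 0.00843 kg/kg → 0.00843 × 6000 / 9.8 = 5.16 mm
Layer 720–680 hPa: Δp = 40 hPa = 4000 Pa, q̄ = 0.0113 kg/kg → 0.0113 × 4000 / 9.8 = 4.61 mm
Layer 680–590 hPa: Δp = 90 hPa = 9000 Pa, q̄ = 0.00544 kg/kg → 0.00544 × 9000 / 9.8 = 5.00 mm
Layer 590–300 hPa: Δp = 290 hPa = 29000 Pa, q̄ = 0.00522 kg/kg → 0.00522 × 29000 / 9.8 = 15.45 mm
PW = 38.16 + 5.16 + 4.61 + 5.00 + 15.45 = 68.38 ≈ 68.4 mm.
Rainfall = ε × PW = 0.42 × 68.4 = 28.7 mm.

PW ≈ 68.4 mm; rainfall ≈ 28.7 mm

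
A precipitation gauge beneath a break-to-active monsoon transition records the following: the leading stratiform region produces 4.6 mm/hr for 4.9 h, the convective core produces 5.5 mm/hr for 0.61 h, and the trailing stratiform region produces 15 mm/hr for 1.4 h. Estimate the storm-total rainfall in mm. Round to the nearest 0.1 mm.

total ≈ 46.9 mm

Total = Σ Rᵢ Δtᵢ = 4.6 × 4.9 + 5.5 × 0.61 + 15 × 1.4
      = 22.54 + 3.355 + 21 = 46.9 mm.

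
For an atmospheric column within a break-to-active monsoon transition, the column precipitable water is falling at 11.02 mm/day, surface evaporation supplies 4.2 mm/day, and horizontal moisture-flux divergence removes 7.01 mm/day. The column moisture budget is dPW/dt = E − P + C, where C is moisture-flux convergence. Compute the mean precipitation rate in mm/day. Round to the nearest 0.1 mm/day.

P ≈ 8.2 mm/day

dPW/dt = -11.02 mm/day.
P = E + C − dPW/dt = 4.2 + (-7.01) − (-11.02) = 8.2 mm/day.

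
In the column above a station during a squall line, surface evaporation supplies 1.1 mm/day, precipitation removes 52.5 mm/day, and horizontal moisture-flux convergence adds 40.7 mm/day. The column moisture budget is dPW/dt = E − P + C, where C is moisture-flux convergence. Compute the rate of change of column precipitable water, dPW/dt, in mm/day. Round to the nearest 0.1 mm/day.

dPW/dt ≈ -10.7 mm/day

dPW/dt = E − P + C = 1.1 − 52.5 + (40.7) = -10.7 mm/day.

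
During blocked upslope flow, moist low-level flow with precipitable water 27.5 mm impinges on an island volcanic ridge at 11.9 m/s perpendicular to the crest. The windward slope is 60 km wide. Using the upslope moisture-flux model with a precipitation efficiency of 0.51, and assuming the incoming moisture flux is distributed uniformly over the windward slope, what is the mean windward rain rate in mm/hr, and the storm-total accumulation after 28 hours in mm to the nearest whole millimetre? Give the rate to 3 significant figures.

Incoming column moisture flux per unit ridge length: F = V × PW = 11.9 × 27.5 = 327.25 mm·m/s.
Spread over the 60 km slope with efficiency ε = 0.51: R = ε·F/W = 0.51 × 327.25 / 60000 m = 2.782e-03 mm/s.
R = 2.782e-03 × 3600 = 10.0 mm/hr.
Over 28 h: total = 10.0 × 28 = 280 mm.

R ≈ 10.0 mm/hr; total ≈ 280 mm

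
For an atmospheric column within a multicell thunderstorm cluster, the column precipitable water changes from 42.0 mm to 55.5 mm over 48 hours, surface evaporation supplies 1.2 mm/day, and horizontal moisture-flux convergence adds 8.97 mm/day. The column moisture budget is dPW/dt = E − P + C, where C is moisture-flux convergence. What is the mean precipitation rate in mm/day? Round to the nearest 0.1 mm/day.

dPW/dt = (55.5 − 42.0) mm / (48/24 day) = +6.750 mm/day.
P = E + C − dPW/dt = 1.2 + (8.97) − (+6.750) = 3.4 mm/day.

P ≈ 3.4 mm/day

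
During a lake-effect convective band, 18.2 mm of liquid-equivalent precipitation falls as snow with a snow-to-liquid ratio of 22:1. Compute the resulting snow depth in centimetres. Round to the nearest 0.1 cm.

snow depth ≈ 40.0 cm

Snow depth = liquid × ratio = 18.2 mm × 22 = 400.4 mm = 40.0 cm.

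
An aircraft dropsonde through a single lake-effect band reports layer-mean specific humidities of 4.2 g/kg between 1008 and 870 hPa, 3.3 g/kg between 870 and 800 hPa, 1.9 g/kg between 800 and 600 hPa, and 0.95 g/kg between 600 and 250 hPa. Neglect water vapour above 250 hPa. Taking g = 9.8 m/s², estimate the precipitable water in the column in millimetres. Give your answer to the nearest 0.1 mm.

PW ≈ 15.5 mm

Precipitable water is the column-integrated vapour mass per unit area: PW = (1/g) Σ q̄ Δp, with q in kg/kg and Δp in Pa (1 kg/m² of water = 1 mm).
Layer 1008–870 hPa: Δp = 138 hPa = 13800 Pa, q̄ = 0.0042 kg/kg → 0.0042 × 13800 / 9.8 = 5.91 mm
Layer 870–800 hPa: Δp = 70 hPa = 7000 Pa, q̄ = 0.0033 kg/kg → 0.0033 × 7000 / 9.8 = 2.36 mm
Layer 800–600 hPa: Δp = 200 hPa = 20000 Pa, q̄ = 0.0019 kg/kg → 0.0019 × 20000 / 9.8 = 3.88 mm
Layer 600–250 hPa: Δp = 350 hPa = 35000 Pa, q̄ = 0.00095 kg/kg → 0.00095 × 35000 / 9.8 = 3.39 mm
PW = 5.91 + 2.36 + 3.88 + 3.39 = 15.54 ≈ 15.5 mm.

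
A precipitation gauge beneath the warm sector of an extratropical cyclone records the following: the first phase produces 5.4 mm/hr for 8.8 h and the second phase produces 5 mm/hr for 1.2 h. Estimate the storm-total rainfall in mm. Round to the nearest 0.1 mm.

Total = Σ Rᵢ Δtᵢ = 5.4 × 8.8 + 5 × 1.2
      = 47.52 + 6 = 53.5 mm.

total ≈ 53.5 mm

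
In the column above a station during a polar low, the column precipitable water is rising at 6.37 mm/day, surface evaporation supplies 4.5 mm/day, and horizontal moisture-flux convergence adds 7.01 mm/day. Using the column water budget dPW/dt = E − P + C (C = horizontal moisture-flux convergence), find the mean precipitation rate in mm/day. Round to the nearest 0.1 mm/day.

dPW/dt = +6.37 mm/day.
P = E + C − dPW/dt = 4.5 + (7.01) − (+6.37) = 5.1 mm/day.

P ≈ 5.1 mm/day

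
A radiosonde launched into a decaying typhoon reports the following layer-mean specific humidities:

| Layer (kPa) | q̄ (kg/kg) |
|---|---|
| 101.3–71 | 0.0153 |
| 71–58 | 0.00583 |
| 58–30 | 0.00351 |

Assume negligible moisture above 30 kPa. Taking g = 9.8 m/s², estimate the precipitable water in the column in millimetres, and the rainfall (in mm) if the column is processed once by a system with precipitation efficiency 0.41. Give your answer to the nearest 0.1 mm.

PW ≈ 65.1 mm; rainfall ≈ 26.7 mm

Precipitable water is the column-integrated vapour mass per unit area: PW = (1/g) Σ q̄ Δp, with q in kg/kg and Δp in Pa (1 kg/m² of water = 1 mm).
Layer 101.3–71 kPa: Δp = 303 hPa = 30300 Pa, q̄ = 0.0153 kg/kg → 0.0153 × 30300 / 9.8 = 47.31 mm
Layer 71–58 kPa: Δp = 130 hPa = 13000 Pa, q̄ = 0.00583 kg/kg → 0.00583 × 13000 / 9.8 = 7.73 mm
Layer 58–30 kPa: Δp = 280 hPa = 28000 Pa, q̄ = 0.00351 kg/kg → 0.00351 × 28000 / 9.8 = 10.03 mm
PW = 47.31 + 7.73 + 10.03 = 65.07 ≈ 65.1 mm.
Rainfall = ε × PW = 0.41 × 65.1 = 26.7 mm.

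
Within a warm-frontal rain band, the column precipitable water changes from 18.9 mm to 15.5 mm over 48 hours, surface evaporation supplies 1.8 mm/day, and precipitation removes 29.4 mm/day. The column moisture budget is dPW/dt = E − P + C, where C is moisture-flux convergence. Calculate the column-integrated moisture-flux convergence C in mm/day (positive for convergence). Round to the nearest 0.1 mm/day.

dPW/dt = (15.5 − 18.9) mm / (48/24 day) = -1.700 mm/day.
C = dPW/dt − E + P = (-1.700) − 1.8 + 29.4 = 25.9 mm/day.

C ≈ 25.9 mm/day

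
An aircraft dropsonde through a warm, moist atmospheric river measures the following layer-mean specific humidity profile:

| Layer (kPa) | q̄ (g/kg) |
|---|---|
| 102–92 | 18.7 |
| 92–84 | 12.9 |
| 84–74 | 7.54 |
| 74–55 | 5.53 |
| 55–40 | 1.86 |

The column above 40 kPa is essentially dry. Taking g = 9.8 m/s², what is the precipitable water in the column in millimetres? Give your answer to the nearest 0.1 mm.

Precipitable water is the column-integrated vapour mass per unit area: PW = (1/g) Σ q̄ Δp, with q in kg/kg and Δp in Pa (1 kg/m² of water = 1 mm).
Layer 102–92 kPa: Δp = 100 hPa = 10000 Pa, q̄ = 0.0187 kg/kg → 0.0187 × 10000 / 9.8 = 19.08 mm
Layer 92–84 kPa: Δp = 80 hPa = 8000 Pa, q̄ = 0.0129 kg/kg → 0.0129 × 8000 / 9.8 = 10.53 mm
Layer 84–74 kPa: Δp = 100 hPa = 10000 Pa, q̄ = 0.00754 kg/kg → 0.00754 × 10000 / 9.8 = 7.69 mm
Layer 74–55 kPa: Δp = 190 hPa = 19000 Pa, q̄ = 0.00553 kg/kg → 0.00553 × 19000 / 9.8 = 10.72 mm
Layer 55–40 kPa: Δp = 150 hPa = 15000 Pa, q̄ = 0.00186 kg/kg → 0.00186 × 15000 / 9.8 = 2.85 mm
PW = 19.08 + 10.53 + 7.69 + 10.72 + 2.85 = 50.87 ≈ 50.9 mm.

PW ≈ 50.9 mm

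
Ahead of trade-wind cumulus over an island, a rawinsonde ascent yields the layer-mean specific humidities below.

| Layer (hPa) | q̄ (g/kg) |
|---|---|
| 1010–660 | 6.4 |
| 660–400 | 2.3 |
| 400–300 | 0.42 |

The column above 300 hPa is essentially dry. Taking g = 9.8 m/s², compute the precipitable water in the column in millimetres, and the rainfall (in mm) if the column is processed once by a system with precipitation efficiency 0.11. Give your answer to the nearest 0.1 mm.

Precipitable water is the column-integrated vapour mass per unit area: PW = (1/g) Σ q̄ Δp, with q in kg/kg and Δp in Pa (1 kg/m² of water = 1 mm).
Layer 1010–660 hPa: Δp = 350 hPa = 35000 Pa, q̄ = 0.0064 kg/kg → 0.0064 × 35000 / 9.8 = 22.86 mm
Layer 660–400 hPa: Δp = 260 hPa = 26000 Pa, q̄ = 0.0023 kg/kg → 0.0023 × 26000 / 9.8 = 6.10 mm
Layer 400–300 hPa: Δp = 100 hPa = 10000 Pa, q̄ = 0.00042 kg/kg → 0.00042 × 10000 / 9.8 = 0.43 mm
PW = 22.86 + 6.10 + 0.43 = 29.39 ≈ 29.4 mm.
Rainfall = ε × PW = 0.11 × 29.4 = 3.2 mm.

PW ≈ 29.4 mm; rainfall ≈ 3.2 mm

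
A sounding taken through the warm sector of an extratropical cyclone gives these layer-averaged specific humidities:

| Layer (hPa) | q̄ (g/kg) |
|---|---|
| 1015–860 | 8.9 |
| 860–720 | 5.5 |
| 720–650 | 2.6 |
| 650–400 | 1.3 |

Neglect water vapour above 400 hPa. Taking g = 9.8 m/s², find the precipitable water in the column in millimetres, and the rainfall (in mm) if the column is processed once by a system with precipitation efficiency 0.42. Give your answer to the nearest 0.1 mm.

Precipitable water is the column-integrated vapour mass per unit area: PW = (1/g) Σ q̄ Δp, with q in kg/kg and Δp in Pa (1 kg/m² of water = 1 mm).
Layer 1015–860 hPa: Δp = 155 hPa = 15500 Pa, q̄ = 0.0089 kg/kg → 0.0089 × 15500 / 9.8 = 14.08 mm
Layer 860–720 hPa: Δp = 140 hPa = 14000 Pa, q̄ = 0.0055 kg/kg → 0.0055 × 14000 / 9.8 = 7.86 mm
Layer 720–650 hPa: Δp = 70 hPa = 7000 Pa, q̄ = 0.0026 kg/kg → 0.0026 × 7000 / 9.8 = 1.86 mm
Layer 650–400 hPa: Δp = 250 hPa = 25000 Pa, q̄ = 0.0013 kg/kg → 0.0013 × 25000 / 9.8 = 3.32 mm
PW = 14.08 + 7.86 + 1.86 + 3.32 = 27.12 ≈ 27.1 mm.
Rainfall = ε × PW = 0.42 × 27.1 = 11.4 mm.

PW ≈ 27.1 mm; rainfall ≈ 11.4 mm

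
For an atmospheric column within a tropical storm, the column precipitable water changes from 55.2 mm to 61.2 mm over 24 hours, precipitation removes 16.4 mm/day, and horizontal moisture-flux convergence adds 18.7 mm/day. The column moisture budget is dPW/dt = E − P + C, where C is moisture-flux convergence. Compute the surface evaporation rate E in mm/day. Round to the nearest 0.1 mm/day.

E ≈ 3.7 mm/day

dPW/dt = (61.2 − 55.2) mm / (24/24 day) = +6.000 mm/day.
E = dPW/dt + P − C = (+6.000) + 16.4 − (18.7) = 3.7 mm/day.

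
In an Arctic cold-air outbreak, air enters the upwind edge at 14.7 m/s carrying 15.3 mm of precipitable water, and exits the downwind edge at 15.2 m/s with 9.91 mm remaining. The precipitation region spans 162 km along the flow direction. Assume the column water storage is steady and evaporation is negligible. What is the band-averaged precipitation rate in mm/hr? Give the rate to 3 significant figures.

Column moisture flux per unit crosswind length is F = V × PW.
Inflow: F_in = 14.7 × 15.3 = 224.91 mm·m/s
Outflow: F_out = 15.2 × 9.91 = 150.632 mm·m/s
Steady-state rate R = (F_in − F_out)/L = (224.91 − 150.632) / 162000 m = 4.585e-04 mm/s.
R = 4.585e-04 × 3600 = 1.65 mm/hr.

R ≈ 1.65 mm/hr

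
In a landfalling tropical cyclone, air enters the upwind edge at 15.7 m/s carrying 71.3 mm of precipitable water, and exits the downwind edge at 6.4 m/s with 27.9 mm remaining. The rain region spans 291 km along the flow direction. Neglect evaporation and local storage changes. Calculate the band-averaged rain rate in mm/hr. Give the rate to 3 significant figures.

R ≈ 11.6 mm/hr

Column moisture flux per unit crosswind length is F = V × PW.
Inflow: F_in = 15.7 × 71.3 = 1119.41 mm·m/s
Outflow: F_out = 6.4 × 27.9 = 178.56 mm·m/s
Steady-state rate R = (F_in − F_out)/L = (1119.41 − 178.56) / 291000 m = 3.233e-03 mm/s.
R = 3.233e-03 × 3600 = 11.6 mm/hr.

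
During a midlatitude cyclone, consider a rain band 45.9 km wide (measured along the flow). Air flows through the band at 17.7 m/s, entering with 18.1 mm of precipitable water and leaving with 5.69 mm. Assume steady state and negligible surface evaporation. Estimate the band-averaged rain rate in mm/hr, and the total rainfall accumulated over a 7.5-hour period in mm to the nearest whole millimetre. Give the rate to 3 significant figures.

R ≈ 17.2 mm/hr; total ≈ 129 mm

Column moisture flux per unit crosswind length is F = V × PW.
Inflow: F_in = 17.7 × 18.1 = 320.37 mm·m/s
Outflow: F_out = 17.7 × 5.69 = 100.713 mm·m/s
Steady-state rate R = (F_in − F_out)/L = (320.37 − 100.713) / 45900 m = 4.786e-03 mm/s.
R = 4.786e-03 × 3600 = 17.2 mm/hr.
Over 7.5 h: total = 17.2 × 7.5 = 129 mm.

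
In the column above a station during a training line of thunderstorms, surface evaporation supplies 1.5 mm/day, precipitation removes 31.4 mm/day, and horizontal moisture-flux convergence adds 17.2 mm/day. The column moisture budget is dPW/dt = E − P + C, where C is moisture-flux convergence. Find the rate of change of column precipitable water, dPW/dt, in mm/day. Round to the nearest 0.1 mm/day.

dPW/dt ≈ -12.7 mm/day

dPW/dt = E − P + C = 1.5 − 31.4 + (17.2) = -12.7 mm/day.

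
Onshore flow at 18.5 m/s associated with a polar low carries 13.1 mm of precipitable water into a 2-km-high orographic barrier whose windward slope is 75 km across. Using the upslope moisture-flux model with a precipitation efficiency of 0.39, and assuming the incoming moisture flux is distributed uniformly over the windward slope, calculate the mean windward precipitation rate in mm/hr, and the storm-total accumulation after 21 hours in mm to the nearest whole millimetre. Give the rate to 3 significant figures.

Incoming column moisture flux per unit ridge length: F = V × PW = 18.5 × 13.1 = 242.35 mm·m/s.
Spread over the 75 km slope with efficiency ε = 0.39: R = ε·F/W = 0.39 × 242.35 / 75000 m = 1.260e-03 mm/s.
R = 1.260e-03 × 3600 = 4.54 mm/hr.
Over 21 h: total = 4.54 × 21 = 95.34 ≈ 95 mm.

R ≈ 4.54 mm/hr; total ≈ 95 mm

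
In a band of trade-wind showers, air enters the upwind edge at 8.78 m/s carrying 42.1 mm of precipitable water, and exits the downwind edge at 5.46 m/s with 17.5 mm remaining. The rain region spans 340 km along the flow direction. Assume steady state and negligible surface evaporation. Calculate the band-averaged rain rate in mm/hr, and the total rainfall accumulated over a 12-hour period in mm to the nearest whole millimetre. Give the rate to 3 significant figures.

R ≈ 2.90 mm/hr; total ≈ 35 mm

Column moisture flux per unit crosswind length is F = V × PW.
Inflow: F_in = 8.78 × 42.1 = 369.638 mm·m/s
Outflow: F_out = 5.46 × 17.5 = 95.55 mm·m/s
Steady-state rate R = (F_in − F_out)/L = (369.638 − 95.55) / 340000 m = 8.061e-04 mm/s.
R = 8.061e-04 × 3600 = 2.90 mm/hr.
Over 12 h: total = 2.90 × 12 = 34.8 ≈ 35 mm.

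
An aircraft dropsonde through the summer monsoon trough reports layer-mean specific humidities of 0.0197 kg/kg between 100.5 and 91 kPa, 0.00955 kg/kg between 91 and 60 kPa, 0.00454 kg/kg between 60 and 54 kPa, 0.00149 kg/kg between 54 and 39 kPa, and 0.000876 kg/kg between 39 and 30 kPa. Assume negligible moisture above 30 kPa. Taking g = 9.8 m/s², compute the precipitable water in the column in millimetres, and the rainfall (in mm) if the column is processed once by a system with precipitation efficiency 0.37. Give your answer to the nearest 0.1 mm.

Precipitable water is the column-integrated vapour mass per unit area: PW = (1/g) Σ q̄ Δp, with q in kg/kg and Δp in Pa (1 kg/m² of water = 1 mm).
Layer 100.5–91 kPa: Δp = 95 hPa = 9500 Pa, q̄ = 0.0197 kg/kg → 0.0197 × 9500 / 9.8 = 19.10 mm
Layer 91–60 kPa: Δp = 310 hPa = 31000 Pa, q̄ = 0.00955 kg/kg → 0.00955 × 31000 / 9.8 = 30.21 mm
Layer 60–54 kPa: Δp = 60 hPa = 6000 Pa, q̄ = 0.00454 kg/kg → 0.00454 × 6000 / 9.8 = 2.78 mm
Layer 54–39 kPa: Δp = 150 hPa = 15000 Pa, q̄ = 0.00149 kg/kg → 0.00149 × 15000 / 9.8 = 2.28 mm
Layer 39–30 kPa: Δp = 90 hPa = 9000 Pa, q̄ = 0.000876 kg/kg → 0.000876 × 9000 / 9.8 = 0.80 mm
PW = 19.10 + 30.21 + 2.78 + 2.28 + 0.80 = 55.17 ≈ 55.2 mm.
Rainfall = ε × PW = 0.37 × 55.2 = 20.4 mm.

PW ≈ 55.2 mm; rainfall ≈ 20.4 mm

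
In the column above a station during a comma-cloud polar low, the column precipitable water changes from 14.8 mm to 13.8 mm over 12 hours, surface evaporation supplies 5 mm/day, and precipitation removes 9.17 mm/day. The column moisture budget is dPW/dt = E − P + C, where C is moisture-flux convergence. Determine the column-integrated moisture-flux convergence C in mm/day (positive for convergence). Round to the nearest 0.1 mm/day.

dPW/dt = (13.8 − 14.8) mm / (12/24 day) = -2.000 mm/day.
C = dPW/dt − E + P = (-2.000) − 5 + 9.17 = 2.2 mm/day.

C ≈ 2.2 mm/day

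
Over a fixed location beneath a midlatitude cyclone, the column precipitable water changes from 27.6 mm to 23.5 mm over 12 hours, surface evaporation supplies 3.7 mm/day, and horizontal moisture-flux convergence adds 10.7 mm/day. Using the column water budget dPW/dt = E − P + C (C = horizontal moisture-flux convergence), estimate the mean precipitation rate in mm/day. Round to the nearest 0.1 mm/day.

P ≈ 22.6 mm/day

dPW/dt = (23.5 − 27.6) mm / (12/24 day) = -8.200 mm/day.
P = E + C − dPW/dt = 3.7 + (10.7) − (-8.200) = 22.6 mm/day.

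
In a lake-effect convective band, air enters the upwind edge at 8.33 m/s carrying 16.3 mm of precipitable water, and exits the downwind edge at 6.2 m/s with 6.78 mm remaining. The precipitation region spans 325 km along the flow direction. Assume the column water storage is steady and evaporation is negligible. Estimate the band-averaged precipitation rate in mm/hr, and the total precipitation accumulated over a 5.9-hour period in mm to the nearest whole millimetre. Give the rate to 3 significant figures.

Column moisture flux per unit crosswind length is F = V × PW.
Inflow: F_in = 8.33 × 16.3 = 135.779 mm·m/s
Outflow: F_out = 6.2 × 6.78 = 42.036 mm·m/s
Steady-state rate R = (F_in − F_out)/L = (135.779 − 42.036) / 325000 m = 2.884e-04 mm/s.
R = 2.884e-04 × 3600 = 1.04 mm/hr.
Over 5.9 h: total = 1.04 × 5.9 = 6.136 ≈ 6 mm.

R ≈ 1.04 mm/hr; total ≈ 6 mm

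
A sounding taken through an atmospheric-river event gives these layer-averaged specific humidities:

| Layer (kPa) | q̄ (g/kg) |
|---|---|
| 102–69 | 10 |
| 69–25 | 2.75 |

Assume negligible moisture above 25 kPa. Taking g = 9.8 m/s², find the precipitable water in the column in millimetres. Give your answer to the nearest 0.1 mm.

PW ≈ 46.0 mm

Precipitable water is the column-integrated vapour mass per unit area: PW = (1/g) Σ q̄ Δp, with q in kg/kg and Δp in Pa (1 kg/m² of water = 1 mm).
Layer 102–69 kPa: Δp = 330 hPa = 33000 Pa, q̄ = 0.01 kg/kg → 0.01 × 33000 / 9.8 = 33.67 mm
Layer 69–25 kPa: Δp = 440 hPa = 44000 Pa, q̄ = 0.00275 kg/kg → 0.00275 × 44000 / 9.8 = 12.35 mm
PW = 33.67 + 12.35 = 46.02 ≈ 46.0 mm.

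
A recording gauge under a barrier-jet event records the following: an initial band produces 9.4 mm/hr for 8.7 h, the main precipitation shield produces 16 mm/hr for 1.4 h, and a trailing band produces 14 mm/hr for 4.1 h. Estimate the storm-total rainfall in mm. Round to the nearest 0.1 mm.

total ≈ 161.6 mm

Total = Σ Rᵢ Δtᵢ = 9.4 × 8.7 + 16 × 1.4 + 14 × 4.1
      = 81.78 + 22.4 + 57.4 = 161.6 mm.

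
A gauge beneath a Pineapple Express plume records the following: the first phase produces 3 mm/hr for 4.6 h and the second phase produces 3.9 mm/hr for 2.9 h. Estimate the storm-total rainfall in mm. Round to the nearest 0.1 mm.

total ≈ 25.1 mm

Total = Σ Rᵢ Δtᵢ = 3 × 4.6 + 3.9 × 2.9
      = 13.8 + 11.31 = 25.1 mm.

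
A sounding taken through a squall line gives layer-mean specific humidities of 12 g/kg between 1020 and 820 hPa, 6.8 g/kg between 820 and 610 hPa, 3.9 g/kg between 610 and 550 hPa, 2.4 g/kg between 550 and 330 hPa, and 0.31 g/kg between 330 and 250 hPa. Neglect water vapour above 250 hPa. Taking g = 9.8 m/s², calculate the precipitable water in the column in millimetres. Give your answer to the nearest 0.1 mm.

Precipitable water is the column-integrated vapour mass per unit area: PW = (1/g) Σ q̄ Δp, with q in kg/kg and Δp in Pa (1 kg/m² of water = 1 mm).
Layer 1020–820 hPa: Δp = 200 hPa = 20000 Pa, q̄ = 0.012 kg/kg → 0.012 × 20000 / 9.8 = 24.49 mm
Layer 820–610 hPa: Δp = 210 hPa = 21000 Pa, q̄ = 0.0068 kg/kg → 0.0068 × 21000 / 9.8 = 14.57 mm
Layer 610–550 hPa: Δp = 60 hPa = 6000 Pa, q̄ = 0.0039 kg/kg → 0.0039 × 6000 / 9.8 = 2.39 mm
Layer 550–330 hPa: Δp = 220 hPa = 22000 Pa, q̄ = 0.0024 kg/kg → 0.0024 × 22000 / 9.8 = 5.39 mm
Layer 330–250 hPa: Δp = 80 hPa = 8000 Pa, q̄ = 0.00031 kg/kg → 0.00031 × 8000 / 9.8 = 0.25 mm
PW = 24.49 + 14.57 + 2.39 + 5.39 + 0.25 = 47.09 ≈ 47.1 mm.

PW ≈ 47.1 mm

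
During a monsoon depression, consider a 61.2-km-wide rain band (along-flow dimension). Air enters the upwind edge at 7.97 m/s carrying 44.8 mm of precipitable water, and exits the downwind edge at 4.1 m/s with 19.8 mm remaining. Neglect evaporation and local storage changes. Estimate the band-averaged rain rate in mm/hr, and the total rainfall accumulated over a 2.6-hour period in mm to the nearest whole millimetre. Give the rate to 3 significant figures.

R ≈ 16.2 mm/hr; total ≈ 42 mm

Column moisture flux per unit crosswind length is F = V × PW.
Inflow: F_in = 7.97 × 44.8 = 357.056 mm·m/s
Outflow: F_out = 4.1 × 19.8 = 81.18 mm·m/s
Steady-state rate R = (F_in − F_out)/L = (357.056 − 81.18) / 61200 m = 4.508e-03 mm/s.
R = 4.508e-03 × 3600 = 16.2 mm/hr.
Over 2.6 h: total = 16.2 × 2.6 = 42.12 ≈ 42 mm.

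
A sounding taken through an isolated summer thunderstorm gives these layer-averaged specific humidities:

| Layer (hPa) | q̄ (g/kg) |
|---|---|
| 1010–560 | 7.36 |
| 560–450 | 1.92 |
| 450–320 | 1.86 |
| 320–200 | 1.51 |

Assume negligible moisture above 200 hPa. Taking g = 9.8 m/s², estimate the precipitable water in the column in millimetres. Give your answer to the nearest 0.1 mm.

Precipitable water is the column-integrated vapour mass per unit area: PW = (1/g) Σ q̄ Δp, with q in kg/kg and Δp in Pa (1 kg/m² of water = 1 mm).
Layer 1010–560 hPa: Δp = 450 hPa = 45000 Pa, q̄ = 0.00736 kg/kg → 0.00736 × 45000 / 9.8 = 33.80 mm
Layer 560–450 hPa: Δp = 110 hPa = 11000 Pa, q̄ = 0.00192 kg/kg → 0.00192 × 11000 / 9.8 = 2.16 mm
Layer 450–320 hPa: Δp = 130 hPa = 13000 Pa, q̄ = 0.00186 kg/kg → 0.00186 × 13000 / 9.8 = 2.47 mm
Layer 320–200 hPa: Δp = 120 hPa = 12000 Pa, q̄ = 0.00151 kg/kg → 0.00151 × 12000 / 9.8 = 1.85 mm
PW = 33.80 + 2.16 + 2.47 + 1.85 = 40.28 ≈ 40.3 mm.

PW ≈ 40.3 mm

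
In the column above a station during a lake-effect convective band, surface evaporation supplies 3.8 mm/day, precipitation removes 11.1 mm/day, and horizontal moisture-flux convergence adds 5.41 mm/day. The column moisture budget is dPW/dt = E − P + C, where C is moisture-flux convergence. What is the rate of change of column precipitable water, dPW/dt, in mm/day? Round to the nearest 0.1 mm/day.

dPW/dt ≈ -1.9 mm/day

dPW/dt = E − P + C = 3.8 − 11.1 + (5.41) = -1.9 mm/day.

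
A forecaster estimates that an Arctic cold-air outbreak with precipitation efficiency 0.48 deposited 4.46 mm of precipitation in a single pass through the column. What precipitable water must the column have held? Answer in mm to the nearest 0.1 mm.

PW = precipitation / ε = 4.46 / 0.48 = 9.3 mm.

PW ≈ 9.3 mm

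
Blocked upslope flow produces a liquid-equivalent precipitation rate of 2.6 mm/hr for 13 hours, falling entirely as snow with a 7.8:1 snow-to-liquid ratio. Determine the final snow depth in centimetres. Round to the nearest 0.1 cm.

snow depth ≈ 26.4 cm

Liquid-equivalent depth = 2.6 × 13 = 33.8 mm.
Snow depth = 33.8 mm × 7.8 = 263.64 mm = 26.4 cm.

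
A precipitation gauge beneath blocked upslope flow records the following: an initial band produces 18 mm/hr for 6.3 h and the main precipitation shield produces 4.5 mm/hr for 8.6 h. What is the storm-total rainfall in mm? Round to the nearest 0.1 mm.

Total = Σ Rᵢ Δtᵢ = 18 × 6.3 + 4.5 × 8.6
      = 113.4 + 38.7 = 152.1 mm.

total ≈ 152.1 mm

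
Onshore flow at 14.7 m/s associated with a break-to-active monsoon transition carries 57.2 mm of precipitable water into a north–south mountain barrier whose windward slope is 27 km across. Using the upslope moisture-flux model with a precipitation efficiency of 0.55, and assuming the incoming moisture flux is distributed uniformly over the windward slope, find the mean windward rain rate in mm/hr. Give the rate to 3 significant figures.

R ≈ 61.7 mm/hr

Incoming column moisture flux per unit ridge length: F = V × PW = 14.7 × 57.2 = 840.84 mm·m/s.
Spread over the 27 km slope with efficiency ε = 0.55: R = ε·F/W = 0.55 × 840.84 / 27000 m = 1.713e-02 mm/s.
R = 1.713e-02 × 3600 = 61.7 mm/hr.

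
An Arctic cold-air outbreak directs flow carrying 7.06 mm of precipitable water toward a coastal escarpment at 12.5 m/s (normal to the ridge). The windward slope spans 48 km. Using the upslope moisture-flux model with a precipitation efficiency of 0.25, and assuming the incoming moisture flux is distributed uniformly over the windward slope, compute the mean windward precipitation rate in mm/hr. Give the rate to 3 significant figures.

Incoming column moisture flux per unit ridge length: F = V × PW = 12.5 × 7.06 = 88.25 mm·m/s.
Spread over the 48 km slope with efficiency ε = 0.25: R = ε·F/W = 0.25 × 88.25 / 48000 m = 4.596e-04 mm/s.
R = 4.596e-04 × 3600 = 1.65 mm/hr.

R ≈ 1.65 mm/hr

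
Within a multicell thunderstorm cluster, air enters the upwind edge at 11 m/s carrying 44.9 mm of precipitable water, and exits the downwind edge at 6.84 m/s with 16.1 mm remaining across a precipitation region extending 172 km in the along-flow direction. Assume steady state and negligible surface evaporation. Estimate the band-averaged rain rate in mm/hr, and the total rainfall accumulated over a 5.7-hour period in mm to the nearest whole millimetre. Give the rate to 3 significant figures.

R ≈ 8.03 mm/hr; total ≈ 46 mm

Column moisture flux per unit crosswind length is F = V × PW.
Inflow: F_in = 11 × 44.9 = 493.9 mm·m/s
Outflow: F_out = 6.84 × 16.1 = 110.124 mm·m/s
Steady-state rate R = (F_in − F_out)/L = (493.9 − 110.124) / 172000 m = 2.231e-03 mm/s.
R = 2.231e-03 × 3600 = 8.03 mm/hr.
Over 5.7 h: total = 8.03 × 5.7 = 45.771 ≈ 46 mm.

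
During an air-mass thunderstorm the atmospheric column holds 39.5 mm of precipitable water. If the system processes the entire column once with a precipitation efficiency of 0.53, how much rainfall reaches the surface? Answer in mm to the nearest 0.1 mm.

Rainfall = ε × PW = 0.53 × 39.5 = 20.9 mm.

rainfall ≈ 20.9 mm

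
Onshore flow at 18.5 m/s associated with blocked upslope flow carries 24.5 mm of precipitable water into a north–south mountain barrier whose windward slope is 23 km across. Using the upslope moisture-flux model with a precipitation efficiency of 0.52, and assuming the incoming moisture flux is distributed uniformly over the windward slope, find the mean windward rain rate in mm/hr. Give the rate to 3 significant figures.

Incoming column moisture flux per unit ridge length: F = V × PW = 18.5 × 24.5 = 453.25 mm·m/s.
Spread over the 23 km slope with efficiency ε = 0.52: R = ε·F/W = 0.52 × 453.25 / 23000 m = 1.025e-02 mm/s.
R = 1.025e-02 × 3600 = 36.9 mm/hr.

R ≈ 36.9 mm/hr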